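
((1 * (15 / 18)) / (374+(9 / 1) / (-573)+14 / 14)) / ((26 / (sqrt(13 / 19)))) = 955 * sqrt(247) / 212287608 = 0.00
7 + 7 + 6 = 20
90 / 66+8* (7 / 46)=653 / 253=2.58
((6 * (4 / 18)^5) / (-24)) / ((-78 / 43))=172 / 2302911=0.00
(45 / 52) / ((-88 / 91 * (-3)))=105 / 352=0.30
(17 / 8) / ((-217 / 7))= -17 / 248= -0.07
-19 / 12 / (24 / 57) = -361 / 96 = -3.76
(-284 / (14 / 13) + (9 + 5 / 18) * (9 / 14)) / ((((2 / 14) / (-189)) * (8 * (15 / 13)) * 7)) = 844389 / 160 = 5277.43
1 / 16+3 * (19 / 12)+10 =237 / 16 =14.81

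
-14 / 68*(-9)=63 / 34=1.85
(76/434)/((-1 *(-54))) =19/5859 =0.00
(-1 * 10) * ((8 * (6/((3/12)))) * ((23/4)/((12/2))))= -1840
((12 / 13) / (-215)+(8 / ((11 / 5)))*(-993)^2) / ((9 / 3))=36746759356 / 30745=1195210.91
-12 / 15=-4 / 5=-0.80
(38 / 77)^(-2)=4.11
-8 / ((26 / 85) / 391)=-132940 / 13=-10226.15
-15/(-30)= 1/2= 0.50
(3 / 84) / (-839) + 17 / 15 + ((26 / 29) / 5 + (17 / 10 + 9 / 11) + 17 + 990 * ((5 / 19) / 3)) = 229965082159 / 2135775180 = 107.67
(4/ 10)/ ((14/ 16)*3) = 16/ 105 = 0.15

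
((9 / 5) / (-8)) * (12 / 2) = -27 / 20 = -1.35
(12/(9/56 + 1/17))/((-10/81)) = -462672/1045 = -442.75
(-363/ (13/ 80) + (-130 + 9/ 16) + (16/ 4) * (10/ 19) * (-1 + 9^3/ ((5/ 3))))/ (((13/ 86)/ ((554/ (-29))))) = 67998100439/ 372476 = 182557.00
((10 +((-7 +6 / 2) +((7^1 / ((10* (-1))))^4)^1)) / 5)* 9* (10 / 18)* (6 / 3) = 62401 / 5000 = 12.48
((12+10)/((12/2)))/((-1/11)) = -121/3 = -40.33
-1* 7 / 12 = -7 / 12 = -0.58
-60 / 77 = -0.78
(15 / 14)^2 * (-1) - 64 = -12769 / 196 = -65.15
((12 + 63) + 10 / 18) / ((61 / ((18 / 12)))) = 1.86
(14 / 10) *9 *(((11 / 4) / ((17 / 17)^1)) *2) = 693 / 10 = 69.30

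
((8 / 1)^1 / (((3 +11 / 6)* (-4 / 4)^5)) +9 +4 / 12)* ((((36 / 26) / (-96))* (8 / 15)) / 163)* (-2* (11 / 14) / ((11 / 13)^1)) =334 / 496335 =0.00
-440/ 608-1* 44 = -44.72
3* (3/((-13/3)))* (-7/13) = 189/169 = 1.12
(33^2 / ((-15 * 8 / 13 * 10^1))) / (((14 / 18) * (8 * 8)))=-0.24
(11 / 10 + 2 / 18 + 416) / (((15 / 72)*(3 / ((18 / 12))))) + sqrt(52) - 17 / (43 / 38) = 2*sqrt(13) + 3180764 / 3225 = 993.49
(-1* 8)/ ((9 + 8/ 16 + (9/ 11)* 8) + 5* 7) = -176/ 1123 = -0.16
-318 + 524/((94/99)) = 10992/47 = 233.87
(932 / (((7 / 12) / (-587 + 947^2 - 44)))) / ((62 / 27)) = 135308539152 / 217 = 623541655.08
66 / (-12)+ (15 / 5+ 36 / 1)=67 / 2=33.50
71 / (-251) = -71 / 251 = -0.28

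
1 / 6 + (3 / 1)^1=19 / 6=3.17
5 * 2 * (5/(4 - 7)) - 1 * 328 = -1034/3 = -344.67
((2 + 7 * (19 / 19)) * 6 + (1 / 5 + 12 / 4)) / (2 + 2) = 143 / 10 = 14.30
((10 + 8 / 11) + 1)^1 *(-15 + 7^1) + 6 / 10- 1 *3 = -5292 / 55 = -96.22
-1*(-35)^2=-1225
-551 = -551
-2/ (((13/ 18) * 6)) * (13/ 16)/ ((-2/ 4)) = 3/ 4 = 0.75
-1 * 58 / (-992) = 29 / 496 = 0.06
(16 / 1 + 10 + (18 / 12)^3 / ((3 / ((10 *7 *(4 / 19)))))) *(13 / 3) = 10517 / 57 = 184.51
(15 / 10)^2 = 9 / 4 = 2.25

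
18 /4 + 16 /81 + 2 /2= 923 /162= 5.70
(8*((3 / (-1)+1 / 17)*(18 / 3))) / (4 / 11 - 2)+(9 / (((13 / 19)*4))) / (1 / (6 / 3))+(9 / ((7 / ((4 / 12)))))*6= 885715 / 9282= 95.42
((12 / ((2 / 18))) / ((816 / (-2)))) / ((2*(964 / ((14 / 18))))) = -7 / 65552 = -0.00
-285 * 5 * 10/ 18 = -791.67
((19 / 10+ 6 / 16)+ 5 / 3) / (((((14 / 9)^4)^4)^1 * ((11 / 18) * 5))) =239039604361887489 / 217795333780937113600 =0.00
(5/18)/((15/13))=13/54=0.24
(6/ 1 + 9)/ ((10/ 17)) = 51/ 2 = 25.50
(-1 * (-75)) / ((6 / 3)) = 37.50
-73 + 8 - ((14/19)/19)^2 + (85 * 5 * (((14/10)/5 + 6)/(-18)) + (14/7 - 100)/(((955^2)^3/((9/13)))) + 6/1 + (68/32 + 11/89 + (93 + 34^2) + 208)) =10310842974743547615434668739849/8235699438883401966911625000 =1251.97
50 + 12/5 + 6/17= 4484/85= 52.75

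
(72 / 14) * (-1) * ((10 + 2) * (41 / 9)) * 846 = -1664928 / 7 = -237846.86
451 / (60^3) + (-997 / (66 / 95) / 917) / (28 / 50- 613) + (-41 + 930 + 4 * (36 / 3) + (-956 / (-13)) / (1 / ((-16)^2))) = 8570620644645384191 / 433673296056000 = 19762.85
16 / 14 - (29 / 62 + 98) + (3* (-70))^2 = 19097161 / 434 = 44002.68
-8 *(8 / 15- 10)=1136 / 15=75.73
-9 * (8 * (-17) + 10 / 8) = 4851 / 4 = 1212.75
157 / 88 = 1.78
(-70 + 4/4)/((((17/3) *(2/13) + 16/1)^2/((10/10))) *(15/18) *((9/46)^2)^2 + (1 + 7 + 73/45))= -1174761324360/169741475531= -6.92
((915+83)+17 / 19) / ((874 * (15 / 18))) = 56937 / 41515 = 1.37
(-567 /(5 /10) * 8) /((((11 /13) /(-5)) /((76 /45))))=90536.73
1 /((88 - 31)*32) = 1 /1824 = 0.00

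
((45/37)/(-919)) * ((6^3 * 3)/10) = -2916/34003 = -0.09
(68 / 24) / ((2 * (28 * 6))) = 17 / 2016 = 0.01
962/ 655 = 1.47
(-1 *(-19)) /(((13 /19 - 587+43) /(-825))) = 99275 /3441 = 28.85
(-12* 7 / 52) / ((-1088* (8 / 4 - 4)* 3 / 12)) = -21 / 7072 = -0.00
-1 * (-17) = 17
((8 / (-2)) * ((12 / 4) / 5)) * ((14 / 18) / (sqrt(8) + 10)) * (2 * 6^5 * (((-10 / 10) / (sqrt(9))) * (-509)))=-12313728 / 23 + 12313728 * sqrt(2) / 115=-383951.29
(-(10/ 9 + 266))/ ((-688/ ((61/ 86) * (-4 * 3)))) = -36661/ 11094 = -3.30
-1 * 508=-508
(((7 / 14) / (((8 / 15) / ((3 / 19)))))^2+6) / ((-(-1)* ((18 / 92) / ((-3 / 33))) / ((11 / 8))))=-4266661 / 1108992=-3.85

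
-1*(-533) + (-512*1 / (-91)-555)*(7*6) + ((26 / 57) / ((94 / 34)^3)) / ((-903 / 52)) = -1565910033155245 / 69470357229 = -22540.69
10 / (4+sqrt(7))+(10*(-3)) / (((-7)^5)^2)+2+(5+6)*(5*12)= 1694286543232 / 2542277241 - 10*sqrt(7) / 9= 663.50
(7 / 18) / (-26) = -7 / 468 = -0.01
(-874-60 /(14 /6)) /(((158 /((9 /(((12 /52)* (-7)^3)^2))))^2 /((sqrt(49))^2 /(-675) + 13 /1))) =-392402063807 /408161911916308725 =-0.00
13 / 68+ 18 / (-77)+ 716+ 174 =4659817 / 5236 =889.96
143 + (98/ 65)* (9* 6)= 14587/ 65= 224.42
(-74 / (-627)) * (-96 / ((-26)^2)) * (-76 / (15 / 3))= 0.25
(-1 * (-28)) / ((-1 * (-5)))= 28 / 5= 5.60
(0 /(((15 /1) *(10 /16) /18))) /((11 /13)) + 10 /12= 5 /6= 0.83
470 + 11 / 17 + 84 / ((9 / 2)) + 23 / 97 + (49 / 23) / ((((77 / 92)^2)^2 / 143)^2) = 187058257402498760368 / 1031065514300283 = 181422.28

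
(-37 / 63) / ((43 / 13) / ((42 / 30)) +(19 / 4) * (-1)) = 1924 / 7821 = 0.25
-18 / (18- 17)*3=-54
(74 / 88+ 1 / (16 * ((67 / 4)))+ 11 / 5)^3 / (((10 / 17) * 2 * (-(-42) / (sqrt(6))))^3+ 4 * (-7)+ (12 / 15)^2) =5181525322456796657909 / 452123532122007483628065120+ 11899573537464254700625 * sqrt(6) / 8477316227287640318026221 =0.00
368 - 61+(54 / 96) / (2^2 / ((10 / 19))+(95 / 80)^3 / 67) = 3212824117 / 10462711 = 307.07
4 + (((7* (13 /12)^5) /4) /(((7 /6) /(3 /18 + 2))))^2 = 27.52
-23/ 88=-0.26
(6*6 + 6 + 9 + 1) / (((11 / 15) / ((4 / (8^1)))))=390 / 11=35.45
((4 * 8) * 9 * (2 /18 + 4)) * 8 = 9472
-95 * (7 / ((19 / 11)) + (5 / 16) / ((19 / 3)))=-389.69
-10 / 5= -2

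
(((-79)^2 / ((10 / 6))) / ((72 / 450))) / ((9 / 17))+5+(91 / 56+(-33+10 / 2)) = 1060457 / 24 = 44185.71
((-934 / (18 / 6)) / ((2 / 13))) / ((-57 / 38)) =12142 / 9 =1349.11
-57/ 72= -19/ 24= -0.79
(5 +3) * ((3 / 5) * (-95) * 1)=-456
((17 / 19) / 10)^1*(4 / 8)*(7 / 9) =119 / 3420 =0.03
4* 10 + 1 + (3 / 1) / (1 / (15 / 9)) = 46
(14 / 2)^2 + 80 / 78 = 1951 / 39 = 50.03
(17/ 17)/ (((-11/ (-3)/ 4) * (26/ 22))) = 12/ 13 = 0.92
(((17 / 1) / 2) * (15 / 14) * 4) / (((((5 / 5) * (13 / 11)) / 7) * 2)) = 2805 / 26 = 107.88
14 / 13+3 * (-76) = -2950 / 13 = -226.92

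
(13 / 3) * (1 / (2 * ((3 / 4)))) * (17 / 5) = 442 / 45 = 9.82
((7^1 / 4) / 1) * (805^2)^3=1904905002105109375 / 4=476226250526277343.75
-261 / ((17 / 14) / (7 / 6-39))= 138243 / 17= 8131.94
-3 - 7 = -10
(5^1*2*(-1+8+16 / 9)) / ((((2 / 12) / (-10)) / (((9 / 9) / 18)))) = -7900 / 27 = -292.59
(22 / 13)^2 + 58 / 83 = 49974 / 14027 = 3.56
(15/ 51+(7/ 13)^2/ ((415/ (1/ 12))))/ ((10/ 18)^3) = 1022770719/ 596147500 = 1.72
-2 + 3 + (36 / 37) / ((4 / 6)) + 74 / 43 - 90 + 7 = -125402 / 1591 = -78.82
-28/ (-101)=28/ 101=0.28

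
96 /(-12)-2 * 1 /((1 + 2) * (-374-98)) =-5663 /708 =-8.00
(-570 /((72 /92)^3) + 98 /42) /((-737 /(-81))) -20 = -1330477 /8844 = -150.44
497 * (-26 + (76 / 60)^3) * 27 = -40202827 / 125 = -321622.62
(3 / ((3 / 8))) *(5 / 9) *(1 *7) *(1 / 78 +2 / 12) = 1960 / 351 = 5.58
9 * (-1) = -9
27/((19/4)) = 108/19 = 5.68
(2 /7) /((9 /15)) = 10 /21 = 0.48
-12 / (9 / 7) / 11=-0.85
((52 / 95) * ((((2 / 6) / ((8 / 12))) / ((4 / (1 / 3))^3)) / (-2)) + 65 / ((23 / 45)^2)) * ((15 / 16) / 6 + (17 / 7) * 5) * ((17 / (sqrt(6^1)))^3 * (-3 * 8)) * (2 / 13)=-236813795869667 * sqrt(6) / 153570816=-3777234.37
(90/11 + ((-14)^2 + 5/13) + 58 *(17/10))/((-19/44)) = -867056/1235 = -702.07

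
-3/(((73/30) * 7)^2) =-2700/261121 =-0.01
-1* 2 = -2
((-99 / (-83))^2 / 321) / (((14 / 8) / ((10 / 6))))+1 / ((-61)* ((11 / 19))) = -0.02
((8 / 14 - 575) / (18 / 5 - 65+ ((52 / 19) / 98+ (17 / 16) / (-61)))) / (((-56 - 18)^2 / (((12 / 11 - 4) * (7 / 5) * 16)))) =-467674339328 / 4200100374173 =-0.11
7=7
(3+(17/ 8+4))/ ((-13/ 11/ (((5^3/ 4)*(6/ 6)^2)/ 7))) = -34.47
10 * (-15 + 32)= 170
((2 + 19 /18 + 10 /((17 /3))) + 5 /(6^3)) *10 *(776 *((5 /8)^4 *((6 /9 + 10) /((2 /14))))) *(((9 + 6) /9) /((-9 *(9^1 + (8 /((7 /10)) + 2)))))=-1320814140625 /373574592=-3535.61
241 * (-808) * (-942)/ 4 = 45858444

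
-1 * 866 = -866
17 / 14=1.21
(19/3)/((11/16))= 304/33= 9.21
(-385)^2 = 148225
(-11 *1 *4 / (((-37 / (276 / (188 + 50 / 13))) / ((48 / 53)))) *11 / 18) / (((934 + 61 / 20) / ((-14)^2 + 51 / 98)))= 445933671040 / 2245602524403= 0.20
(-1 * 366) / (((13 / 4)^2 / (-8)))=46848 / 169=277.21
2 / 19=0.11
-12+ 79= 67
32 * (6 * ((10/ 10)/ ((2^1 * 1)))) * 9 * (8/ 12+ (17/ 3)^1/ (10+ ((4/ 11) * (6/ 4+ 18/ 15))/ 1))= 1021.83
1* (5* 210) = 1050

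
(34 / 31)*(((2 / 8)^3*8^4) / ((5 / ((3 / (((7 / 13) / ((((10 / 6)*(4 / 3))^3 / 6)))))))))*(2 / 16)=2828800 / 158193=17.88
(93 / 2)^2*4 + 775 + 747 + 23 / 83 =844216 / 83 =10171.28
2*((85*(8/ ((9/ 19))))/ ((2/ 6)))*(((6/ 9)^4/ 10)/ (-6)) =-20672/ 729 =-28.36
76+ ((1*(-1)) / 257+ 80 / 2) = 29811 / 257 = 116.00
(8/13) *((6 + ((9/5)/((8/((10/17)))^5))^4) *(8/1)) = 26812018137488487907589768370941206881/907698530696224851038161390998126592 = 29.54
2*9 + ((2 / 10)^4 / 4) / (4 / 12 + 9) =1260003 / 70000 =18.00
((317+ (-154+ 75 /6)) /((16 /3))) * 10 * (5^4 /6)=1096875 /32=34277.34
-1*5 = -5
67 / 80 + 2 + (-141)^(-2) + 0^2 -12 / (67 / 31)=-289283071 / 106562160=-2.71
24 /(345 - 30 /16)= 0.07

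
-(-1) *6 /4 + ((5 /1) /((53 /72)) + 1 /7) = 6259 /742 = 8.44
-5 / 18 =-0.28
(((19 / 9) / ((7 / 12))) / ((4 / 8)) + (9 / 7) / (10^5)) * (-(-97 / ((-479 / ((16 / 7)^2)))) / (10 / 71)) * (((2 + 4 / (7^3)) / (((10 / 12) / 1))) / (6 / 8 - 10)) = 462278299550784 / 32579581671875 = 14.19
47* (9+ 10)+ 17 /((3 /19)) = 3002 /3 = 1000.67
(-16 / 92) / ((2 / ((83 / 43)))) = -166 / 989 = -0.17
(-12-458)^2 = 220900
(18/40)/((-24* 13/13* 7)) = -3/1120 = -0.00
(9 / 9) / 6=1 / 6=0.17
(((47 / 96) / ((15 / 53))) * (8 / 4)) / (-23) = -2491 / 16560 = -0.15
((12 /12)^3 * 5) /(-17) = -5 /17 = -0.29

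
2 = 2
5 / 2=2.50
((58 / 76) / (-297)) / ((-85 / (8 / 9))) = 116 / 4316895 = 0.00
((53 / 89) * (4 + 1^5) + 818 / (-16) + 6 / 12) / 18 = -33925 / 12816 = -2.65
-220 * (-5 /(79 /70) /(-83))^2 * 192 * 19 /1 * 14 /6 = -229398400000 /42994249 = -5335.56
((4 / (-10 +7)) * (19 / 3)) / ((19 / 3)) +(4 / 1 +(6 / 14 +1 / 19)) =1256 / 399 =3.15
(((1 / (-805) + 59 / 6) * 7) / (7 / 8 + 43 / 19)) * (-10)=-7218328 / 32913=-219.32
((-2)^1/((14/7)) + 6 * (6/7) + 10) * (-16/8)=-198/7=-28.29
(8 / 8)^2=1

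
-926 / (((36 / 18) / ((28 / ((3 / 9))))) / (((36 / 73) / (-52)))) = 368.84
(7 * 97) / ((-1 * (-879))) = 679 / 879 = 0.77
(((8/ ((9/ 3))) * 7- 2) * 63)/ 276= 175/ 46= 3.80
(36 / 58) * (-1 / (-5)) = 18 / 145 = 0.12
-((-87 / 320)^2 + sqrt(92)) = -2*sqrt(23)-7569 / 102400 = -9.67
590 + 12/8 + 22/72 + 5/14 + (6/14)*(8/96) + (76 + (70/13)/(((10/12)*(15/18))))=5536049/8190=675.95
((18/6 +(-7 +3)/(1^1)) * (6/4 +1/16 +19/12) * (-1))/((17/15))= 755/272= 2.78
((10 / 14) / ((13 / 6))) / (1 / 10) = 300 / 91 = 3.30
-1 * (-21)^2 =-441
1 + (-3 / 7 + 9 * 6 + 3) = 403 / 7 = 57.57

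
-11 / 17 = -0.65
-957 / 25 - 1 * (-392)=8843 / 25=353.72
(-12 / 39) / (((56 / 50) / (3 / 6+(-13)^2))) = -46.57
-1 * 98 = -98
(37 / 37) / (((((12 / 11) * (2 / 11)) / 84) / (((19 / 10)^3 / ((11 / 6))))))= 1584429 / 1000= 1584.43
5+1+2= 8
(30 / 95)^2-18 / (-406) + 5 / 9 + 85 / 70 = 360659 / 188442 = 1.91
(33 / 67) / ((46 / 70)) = 1155 / 1541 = 0.75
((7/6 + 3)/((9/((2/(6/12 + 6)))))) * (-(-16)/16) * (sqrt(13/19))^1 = 50 * sqrt(247)/6669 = 0.12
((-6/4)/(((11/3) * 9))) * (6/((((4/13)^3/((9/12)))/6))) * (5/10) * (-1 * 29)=1720251/2816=610.88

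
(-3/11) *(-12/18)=2/11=0.18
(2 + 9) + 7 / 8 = 95 / 8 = 11.88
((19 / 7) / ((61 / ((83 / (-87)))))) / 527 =-1577 / 19577523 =-0.00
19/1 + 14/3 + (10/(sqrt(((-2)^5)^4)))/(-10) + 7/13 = 966617/39936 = 24.20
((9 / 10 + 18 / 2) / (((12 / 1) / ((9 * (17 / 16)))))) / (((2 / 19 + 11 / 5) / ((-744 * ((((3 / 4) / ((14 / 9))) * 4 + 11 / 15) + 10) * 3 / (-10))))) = 7907496399 / 817600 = 9671.60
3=3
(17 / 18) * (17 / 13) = 289 / 234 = 1.24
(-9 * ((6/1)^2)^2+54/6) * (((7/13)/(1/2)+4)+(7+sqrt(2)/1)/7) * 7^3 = -315815535/13 - 571095 * sqrt(2) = -25101152.99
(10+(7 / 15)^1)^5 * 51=1621612873469 / 253125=6406371.85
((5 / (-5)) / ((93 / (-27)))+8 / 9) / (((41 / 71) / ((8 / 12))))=46718 / 34317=1.36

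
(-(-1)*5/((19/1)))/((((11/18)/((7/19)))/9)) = 5670/3971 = 1.43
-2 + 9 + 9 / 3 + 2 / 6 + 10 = 61 / 3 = 20.33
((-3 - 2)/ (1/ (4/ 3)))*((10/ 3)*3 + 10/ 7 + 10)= -1000/ 7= -142.86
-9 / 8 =-1.12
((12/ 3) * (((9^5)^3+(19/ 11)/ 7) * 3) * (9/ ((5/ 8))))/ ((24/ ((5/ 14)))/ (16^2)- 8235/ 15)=-73053467925295067136/ 1126741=-64836078500112.33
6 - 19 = -13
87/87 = 1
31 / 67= 0.46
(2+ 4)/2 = 3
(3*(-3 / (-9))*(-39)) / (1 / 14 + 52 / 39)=-1638 / 59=-27.76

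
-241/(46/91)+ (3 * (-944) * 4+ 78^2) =-263155/46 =-5720.76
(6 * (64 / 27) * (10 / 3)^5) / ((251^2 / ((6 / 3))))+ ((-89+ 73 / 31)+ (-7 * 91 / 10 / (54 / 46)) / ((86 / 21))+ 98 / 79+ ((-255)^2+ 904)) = 19103406619161765701 / 290190681468180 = 65830.53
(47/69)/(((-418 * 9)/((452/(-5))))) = 10622/648945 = 0.02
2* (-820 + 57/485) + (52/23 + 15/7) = -127697181/78085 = -1635.36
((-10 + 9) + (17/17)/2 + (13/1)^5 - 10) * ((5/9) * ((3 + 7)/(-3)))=-18564125/27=-687560.19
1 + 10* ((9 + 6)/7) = 157/7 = 22.43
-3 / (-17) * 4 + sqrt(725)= 12 / 17 + 5 * sqrt(29)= 27.63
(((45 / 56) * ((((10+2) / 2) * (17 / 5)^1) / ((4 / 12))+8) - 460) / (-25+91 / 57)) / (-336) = -0.05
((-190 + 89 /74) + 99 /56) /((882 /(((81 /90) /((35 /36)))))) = -0.20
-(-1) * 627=627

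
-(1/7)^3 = -1/343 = -0.00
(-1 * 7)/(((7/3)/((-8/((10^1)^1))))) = 12/5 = 2.40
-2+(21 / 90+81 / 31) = 0.85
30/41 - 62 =-2512/41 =-61.27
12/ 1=12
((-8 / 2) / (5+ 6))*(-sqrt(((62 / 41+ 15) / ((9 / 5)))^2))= 13540 / 4059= 3.34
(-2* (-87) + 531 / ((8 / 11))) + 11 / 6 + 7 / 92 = 906.03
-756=-756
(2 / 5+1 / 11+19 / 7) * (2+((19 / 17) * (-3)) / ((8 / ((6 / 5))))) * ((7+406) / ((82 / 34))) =821.69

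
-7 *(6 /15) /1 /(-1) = 14 /5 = 2.80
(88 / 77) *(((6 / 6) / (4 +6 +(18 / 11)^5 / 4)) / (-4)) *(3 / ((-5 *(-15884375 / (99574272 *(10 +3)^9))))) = -5606355059475642920448 / 6362614703125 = -881140116.30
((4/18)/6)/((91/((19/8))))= 19/19656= 0.00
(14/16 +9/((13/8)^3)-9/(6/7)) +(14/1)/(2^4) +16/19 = -970189/166972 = -5.81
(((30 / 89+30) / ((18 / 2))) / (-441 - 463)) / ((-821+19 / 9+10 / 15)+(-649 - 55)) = 0.00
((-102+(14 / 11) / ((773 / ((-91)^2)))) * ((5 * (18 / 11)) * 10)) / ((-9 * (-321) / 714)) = -17882653600 / 10008031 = -1786.83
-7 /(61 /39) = -273 /61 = -4.48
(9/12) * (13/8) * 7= 273/32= 8.53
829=829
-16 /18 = -0.89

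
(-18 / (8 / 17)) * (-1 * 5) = 765 / 4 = 191.25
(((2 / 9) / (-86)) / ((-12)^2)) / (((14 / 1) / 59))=-59 / 780192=-0.00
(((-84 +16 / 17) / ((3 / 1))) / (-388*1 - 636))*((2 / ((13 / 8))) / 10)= 353 / 106080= 0.00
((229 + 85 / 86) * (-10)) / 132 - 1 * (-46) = 54067 / 1892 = 28.58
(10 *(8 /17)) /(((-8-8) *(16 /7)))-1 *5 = -1395 /272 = -5.13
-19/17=-1.12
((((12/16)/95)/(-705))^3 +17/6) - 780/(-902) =3563102211849498647/963501007821000000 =3.70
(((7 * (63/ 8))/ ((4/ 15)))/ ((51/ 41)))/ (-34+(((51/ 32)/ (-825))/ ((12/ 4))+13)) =-74584125/ 9425089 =-7.91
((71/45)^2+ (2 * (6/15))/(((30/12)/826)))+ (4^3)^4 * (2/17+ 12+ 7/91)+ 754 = 91560016005719/447525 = 204591958.00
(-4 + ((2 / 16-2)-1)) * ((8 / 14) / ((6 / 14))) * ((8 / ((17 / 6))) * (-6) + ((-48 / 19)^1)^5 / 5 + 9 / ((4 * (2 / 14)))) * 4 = 67208129703 / 84187366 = 798.32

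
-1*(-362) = 362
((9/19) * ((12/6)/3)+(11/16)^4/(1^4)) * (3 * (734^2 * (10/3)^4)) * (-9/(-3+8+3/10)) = -282592253609375/1546752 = -182700428.78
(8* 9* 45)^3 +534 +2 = 34012224536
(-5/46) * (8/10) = -2/23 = -0.09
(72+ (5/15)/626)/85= 0.85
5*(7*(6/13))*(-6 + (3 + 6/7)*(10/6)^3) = 2490/13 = 191.54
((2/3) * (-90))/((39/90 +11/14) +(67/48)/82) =-8265600/170281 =-48.54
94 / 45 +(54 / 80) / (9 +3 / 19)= 2.16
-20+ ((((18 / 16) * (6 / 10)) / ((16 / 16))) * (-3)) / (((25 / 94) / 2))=-8807 / 250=-35.23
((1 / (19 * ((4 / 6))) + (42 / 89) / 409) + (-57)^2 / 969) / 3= 26909383 / 23515046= 1.14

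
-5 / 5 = -1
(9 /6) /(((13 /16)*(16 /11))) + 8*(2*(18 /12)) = 657 /26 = 25.27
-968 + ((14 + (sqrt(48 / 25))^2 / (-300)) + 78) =-547504 / 625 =-876.01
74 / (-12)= -37 / 6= -6.17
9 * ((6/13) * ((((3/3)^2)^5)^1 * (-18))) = -972/13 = -74.77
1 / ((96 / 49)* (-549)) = -49 / 52704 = -0.00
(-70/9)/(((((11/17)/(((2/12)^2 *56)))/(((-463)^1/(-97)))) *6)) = -3856790/259281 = -14.87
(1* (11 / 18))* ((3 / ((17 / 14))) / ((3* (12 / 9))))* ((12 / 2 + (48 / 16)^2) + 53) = 25.67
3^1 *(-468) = -1404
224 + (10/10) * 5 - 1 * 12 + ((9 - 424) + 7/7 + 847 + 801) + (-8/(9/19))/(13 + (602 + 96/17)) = 137782925/94959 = 1450.97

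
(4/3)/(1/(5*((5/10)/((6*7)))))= 5/63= 0.08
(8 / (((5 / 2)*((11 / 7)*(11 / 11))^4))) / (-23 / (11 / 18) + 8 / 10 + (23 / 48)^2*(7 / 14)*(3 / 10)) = -118013952 / 8276228543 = -0.01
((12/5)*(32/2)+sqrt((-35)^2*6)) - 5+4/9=1523/45+35*sqrt(6)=119.58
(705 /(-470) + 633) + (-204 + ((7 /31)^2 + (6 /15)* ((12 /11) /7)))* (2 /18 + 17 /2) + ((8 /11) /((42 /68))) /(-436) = -2632464343 /2341647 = -1124.19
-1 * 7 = -7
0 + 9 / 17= 9 / 17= 0.53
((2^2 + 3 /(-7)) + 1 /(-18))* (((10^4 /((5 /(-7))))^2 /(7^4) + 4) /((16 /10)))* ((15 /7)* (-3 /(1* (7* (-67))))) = 11075542675 /4504276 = 2458.90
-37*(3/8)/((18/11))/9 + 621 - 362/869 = 619.64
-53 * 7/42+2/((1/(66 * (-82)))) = -64997/6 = -10832.83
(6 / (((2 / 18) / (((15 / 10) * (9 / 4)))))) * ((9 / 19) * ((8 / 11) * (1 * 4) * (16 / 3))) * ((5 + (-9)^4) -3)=1837219968 / 209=8790526.16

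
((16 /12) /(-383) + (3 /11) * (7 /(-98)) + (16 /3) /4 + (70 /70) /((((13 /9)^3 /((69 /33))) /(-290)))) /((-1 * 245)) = 15541528315 /19048767738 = 0.82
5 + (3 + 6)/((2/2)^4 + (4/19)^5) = 34670506/2477123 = 14.00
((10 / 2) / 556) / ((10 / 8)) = 0.01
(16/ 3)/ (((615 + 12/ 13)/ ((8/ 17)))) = 1664/ 408357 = 0.00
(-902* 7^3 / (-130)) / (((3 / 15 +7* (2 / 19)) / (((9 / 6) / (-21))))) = -419881 / 2314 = -181.45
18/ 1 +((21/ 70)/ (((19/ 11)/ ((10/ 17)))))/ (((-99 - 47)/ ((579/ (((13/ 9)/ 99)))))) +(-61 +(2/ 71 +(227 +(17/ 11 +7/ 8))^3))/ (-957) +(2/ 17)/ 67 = -12008263073985766856951/ 950959103786605056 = -12627.53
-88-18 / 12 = -179 / 2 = -89.50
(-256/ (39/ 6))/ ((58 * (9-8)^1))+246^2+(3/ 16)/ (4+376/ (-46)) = 11680900641/ 193024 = 60515.28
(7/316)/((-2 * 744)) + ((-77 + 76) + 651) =305635193/470208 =650.00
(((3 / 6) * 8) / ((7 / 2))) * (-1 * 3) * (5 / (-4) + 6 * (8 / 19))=-582 / 133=-4.38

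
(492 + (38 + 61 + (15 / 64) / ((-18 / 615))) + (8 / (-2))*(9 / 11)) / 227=816245 / 319616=2.55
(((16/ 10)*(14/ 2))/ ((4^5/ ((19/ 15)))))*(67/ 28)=1273/ 38400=0.03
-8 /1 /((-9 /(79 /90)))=316 /405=0.78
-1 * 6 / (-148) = 3 / 74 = 0.04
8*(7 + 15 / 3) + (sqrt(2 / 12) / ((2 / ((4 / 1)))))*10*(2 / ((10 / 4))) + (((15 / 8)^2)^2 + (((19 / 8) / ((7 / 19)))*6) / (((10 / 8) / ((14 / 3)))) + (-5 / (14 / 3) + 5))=8*sqrt(6) / 3 + 36798819 / 143360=263.22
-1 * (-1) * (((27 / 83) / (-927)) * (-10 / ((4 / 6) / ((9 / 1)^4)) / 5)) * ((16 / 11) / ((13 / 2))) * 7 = 13226976 / 1222507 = 10.82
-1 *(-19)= 19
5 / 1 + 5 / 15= 16 / 3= 5.33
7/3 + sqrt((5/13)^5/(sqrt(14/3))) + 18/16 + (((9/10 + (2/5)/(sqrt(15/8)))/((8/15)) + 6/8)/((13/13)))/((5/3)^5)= 243 * sqrt(30)/31250 + 25 * 14^(3/4) * 3^(1/4) * sqrt(65)/30758 + 547181/150000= 3.75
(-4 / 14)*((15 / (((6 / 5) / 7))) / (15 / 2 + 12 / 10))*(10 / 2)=-1250 / 87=-14.37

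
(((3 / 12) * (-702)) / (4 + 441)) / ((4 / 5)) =-351 / 712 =-0.49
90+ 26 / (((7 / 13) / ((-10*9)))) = -29790 / 7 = -4255.71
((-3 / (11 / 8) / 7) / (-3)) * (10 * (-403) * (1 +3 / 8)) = -4030 / 7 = -575.71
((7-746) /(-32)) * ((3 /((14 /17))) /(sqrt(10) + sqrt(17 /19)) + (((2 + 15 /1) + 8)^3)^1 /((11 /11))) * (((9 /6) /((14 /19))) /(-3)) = 14041 * (-4156250 * sqrt(10)-218750 * sqrt(323)-969) /(12544 * (sqrt(323) + 19 * sqrt(10))) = -244869.50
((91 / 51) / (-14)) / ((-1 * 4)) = 13 / 408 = 0.03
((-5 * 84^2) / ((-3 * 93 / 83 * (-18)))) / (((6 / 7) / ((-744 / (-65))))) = -911008 / 117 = -7786.39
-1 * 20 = -20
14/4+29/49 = 401/98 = 4.09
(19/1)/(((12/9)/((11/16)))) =627/64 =9.80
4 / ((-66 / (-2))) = 4 / 33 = 0.12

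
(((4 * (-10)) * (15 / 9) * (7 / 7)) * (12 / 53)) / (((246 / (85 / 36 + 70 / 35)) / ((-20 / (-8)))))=-39250 / 58671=-0.67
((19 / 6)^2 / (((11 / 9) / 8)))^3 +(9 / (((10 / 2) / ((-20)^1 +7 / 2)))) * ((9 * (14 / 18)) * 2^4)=1859698048 / 6655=279443.73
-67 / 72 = -0.93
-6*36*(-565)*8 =976320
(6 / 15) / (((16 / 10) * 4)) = 1 / 16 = 0.06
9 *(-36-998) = -9306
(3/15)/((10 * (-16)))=-1/800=-0.00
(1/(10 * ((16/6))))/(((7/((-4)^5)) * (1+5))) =-32/35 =-0.91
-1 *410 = -410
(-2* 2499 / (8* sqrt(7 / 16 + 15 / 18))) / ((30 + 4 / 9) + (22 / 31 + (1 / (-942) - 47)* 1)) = 218927394* sqrt(183) / 84685507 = 34.97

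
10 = 10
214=214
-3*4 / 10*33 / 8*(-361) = 35739 / 20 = 1786.95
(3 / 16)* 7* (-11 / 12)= -77 / 64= -1.20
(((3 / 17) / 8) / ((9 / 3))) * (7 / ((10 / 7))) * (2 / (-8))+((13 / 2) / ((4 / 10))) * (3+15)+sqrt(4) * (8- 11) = 1558511 / 5440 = 286.49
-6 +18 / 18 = -5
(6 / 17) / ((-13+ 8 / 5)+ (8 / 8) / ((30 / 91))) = -180 / 4267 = -0.04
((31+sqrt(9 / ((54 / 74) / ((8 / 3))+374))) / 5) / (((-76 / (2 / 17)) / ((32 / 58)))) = -248 / 46835 - 48 * sqrt(8198090) / 5188615475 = -0.01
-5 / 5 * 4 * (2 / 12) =-0.67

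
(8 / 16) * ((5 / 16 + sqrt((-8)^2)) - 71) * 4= -1003 / 8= -125.38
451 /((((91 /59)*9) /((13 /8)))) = 26609 /504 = 52.80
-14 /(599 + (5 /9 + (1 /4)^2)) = -288 /12335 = -0.02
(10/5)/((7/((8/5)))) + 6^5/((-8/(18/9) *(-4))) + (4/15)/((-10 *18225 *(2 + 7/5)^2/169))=53805818224/110607525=486.46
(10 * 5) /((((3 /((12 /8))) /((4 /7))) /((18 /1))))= 1800 /7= 257.14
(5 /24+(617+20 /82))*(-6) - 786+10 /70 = -5155175 /1148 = -4490.57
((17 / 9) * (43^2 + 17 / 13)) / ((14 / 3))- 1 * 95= 59508 / 91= 653.93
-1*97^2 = -9409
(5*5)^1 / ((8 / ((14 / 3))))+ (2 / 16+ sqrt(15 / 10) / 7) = sqrt(6) / 14+ 353 / 24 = 14.88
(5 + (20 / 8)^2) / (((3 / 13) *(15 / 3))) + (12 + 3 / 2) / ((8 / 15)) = 561 / 16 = 35.06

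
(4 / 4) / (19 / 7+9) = 7 / 82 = 0.09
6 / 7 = 0.86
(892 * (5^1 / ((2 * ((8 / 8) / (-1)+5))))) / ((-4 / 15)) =-16725 / 8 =-2090.62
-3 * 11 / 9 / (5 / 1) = -11 / 15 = -0.73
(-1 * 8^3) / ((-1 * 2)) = 256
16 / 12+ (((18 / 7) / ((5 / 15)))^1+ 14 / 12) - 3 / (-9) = 443 / 42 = 10.55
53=53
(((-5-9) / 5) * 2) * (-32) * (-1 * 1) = -896 / 5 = -179.20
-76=-76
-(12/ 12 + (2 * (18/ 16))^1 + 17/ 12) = -14/ 3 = -4.67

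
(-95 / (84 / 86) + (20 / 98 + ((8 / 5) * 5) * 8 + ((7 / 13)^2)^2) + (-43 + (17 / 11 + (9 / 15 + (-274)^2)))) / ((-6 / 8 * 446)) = -34638355707847 / 154482593265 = -224.22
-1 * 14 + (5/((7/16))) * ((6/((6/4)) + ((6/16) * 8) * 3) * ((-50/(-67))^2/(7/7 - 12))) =-7439142/345653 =-21.52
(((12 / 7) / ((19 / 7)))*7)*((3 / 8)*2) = 63 / 19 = 3.32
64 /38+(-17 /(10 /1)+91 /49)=2449 /1330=1.84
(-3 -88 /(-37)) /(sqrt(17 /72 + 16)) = -138 * sqrt(2338) /43253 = -0.15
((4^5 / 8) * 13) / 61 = 1664 / 61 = 27.28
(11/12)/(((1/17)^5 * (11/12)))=1419857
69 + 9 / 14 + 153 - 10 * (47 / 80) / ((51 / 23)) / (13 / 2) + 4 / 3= 4150327 / 18564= 223.57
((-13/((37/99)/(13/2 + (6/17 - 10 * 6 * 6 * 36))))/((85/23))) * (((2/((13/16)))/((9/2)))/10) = 1782767536/267325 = 6668.91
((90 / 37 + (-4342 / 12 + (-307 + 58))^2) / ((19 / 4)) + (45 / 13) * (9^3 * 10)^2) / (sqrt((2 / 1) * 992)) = 15137383373845 * sqrt(31) / 20398248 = 4131795.23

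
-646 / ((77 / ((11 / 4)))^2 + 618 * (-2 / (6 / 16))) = 323 / 1256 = 0.26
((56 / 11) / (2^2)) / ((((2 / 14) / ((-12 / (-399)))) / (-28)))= -1568 / 209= -7.50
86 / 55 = 1.56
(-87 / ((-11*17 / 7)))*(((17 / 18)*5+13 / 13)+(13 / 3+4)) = 4669 / 102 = 45.77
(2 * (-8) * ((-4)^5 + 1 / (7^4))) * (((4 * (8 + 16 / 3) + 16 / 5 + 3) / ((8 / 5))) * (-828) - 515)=-513204015.26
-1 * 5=-5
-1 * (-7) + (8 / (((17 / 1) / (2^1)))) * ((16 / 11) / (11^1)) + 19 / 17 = 8.24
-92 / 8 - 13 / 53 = -1245 / 106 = -11.75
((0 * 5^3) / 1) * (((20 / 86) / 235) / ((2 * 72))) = 0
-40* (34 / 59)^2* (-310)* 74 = 1060745600 / 3481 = 304724.39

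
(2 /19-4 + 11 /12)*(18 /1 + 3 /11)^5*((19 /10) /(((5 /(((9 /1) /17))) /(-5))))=668299776839037 /109514680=6102376.20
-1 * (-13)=13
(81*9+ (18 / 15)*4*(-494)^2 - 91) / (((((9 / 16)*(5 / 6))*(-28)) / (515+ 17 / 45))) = -1087250978944 / 23625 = -46021205.46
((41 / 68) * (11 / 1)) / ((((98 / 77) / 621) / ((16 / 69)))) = 89298 / 119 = 750.40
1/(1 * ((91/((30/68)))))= 15/3094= 0.00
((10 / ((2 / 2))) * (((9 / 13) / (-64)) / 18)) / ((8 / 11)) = -55 / 6656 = -0.01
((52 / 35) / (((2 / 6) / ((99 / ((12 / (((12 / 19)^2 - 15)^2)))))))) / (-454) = -5108184081 / 295828670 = -17.27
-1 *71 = -71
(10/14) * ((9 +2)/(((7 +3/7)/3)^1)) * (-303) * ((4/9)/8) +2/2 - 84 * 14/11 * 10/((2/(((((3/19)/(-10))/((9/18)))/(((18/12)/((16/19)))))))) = -17732193/412984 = -42.94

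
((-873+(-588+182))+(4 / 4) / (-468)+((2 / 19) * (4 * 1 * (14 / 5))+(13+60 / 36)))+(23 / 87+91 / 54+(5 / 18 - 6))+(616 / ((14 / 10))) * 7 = 7012994147 / 3868020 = 1813.07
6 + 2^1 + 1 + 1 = 10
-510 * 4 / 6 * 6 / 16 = -255 / 2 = -127.50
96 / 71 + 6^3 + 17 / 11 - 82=106917 / 781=136.90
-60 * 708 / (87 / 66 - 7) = 186912 / 25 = 7476.48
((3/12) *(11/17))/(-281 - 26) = -11/20876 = -0.00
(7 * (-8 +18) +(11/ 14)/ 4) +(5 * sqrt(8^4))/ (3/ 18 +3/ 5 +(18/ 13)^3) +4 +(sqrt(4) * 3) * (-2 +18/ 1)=67964529/ 257704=263.73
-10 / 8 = -5 / 4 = -1.25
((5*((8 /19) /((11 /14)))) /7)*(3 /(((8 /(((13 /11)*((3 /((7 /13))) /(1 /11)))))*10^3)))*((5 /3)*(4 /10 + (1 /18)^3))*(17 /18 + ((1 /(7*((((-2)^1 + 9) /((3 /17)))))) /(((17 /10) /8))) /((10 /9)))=145087345 /21802955328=0.01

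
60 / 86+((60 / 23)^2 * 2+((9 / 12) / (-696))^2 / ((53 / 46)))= 7427673769901 / 519117839872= 14.31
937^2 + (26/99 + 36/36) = 86919056/99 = 877970.26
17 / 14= 1.21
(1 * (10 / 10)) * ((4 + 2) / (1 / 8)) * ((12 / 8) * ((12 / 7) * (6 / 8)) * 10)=6480 / 7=925.71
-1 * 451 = -451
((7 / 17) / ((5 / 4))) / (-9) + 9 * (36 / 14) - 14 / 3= 98744 / 5355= 18.44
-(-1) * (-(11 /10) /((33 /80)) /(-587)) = 8 /1761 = 0.00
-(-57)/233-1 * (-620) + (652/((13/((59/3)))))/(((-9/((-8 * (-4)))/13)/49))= -14050151033/6291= -2233373.24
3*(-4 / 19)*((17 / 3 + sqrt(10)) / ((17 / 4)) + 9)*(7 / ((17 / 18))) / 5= -10.37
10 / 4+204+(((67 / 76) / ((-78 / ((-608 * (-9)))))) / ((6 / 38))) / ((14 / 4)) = 17215 / 182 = 94.59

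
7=7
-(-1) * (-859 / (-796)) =859 / 796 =1.08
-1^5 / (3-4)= 1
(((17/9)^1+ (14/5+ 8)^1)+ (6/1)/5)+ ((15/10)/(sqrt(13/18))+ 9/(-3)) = 9*sqrt(26)/26+ 98/9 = 12.65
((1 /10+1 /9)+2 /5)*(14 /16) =77 /144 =0.53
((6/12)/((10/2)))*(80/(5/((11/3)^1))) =88/15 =5.87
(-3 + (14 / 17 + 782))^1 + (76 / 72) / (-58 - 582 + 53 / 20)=1520879581 / 1950291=779.82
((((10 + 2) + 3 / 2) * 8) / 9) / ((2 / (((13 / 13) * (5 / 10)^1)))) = 3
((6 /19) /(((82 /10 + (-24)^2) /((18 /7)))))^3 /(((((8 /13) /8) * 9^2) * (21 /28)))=0.00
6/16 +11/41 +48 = 48.64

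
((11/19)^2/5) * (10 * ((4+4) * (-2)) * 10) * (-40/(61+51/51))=774400/11191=69.20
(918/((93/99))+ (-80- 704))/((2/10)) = 29950/31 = 966.13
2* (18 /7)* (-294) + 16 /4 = -1508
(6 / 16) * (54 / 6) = 27 / 8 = 3.38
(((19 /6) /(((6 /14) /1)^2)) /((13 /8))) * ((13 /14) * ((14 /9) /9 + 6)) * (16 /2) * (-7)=-7448000 /2187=-3405.58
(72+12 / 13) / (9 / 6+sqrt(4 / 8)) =5688 / 91-1896* sqrt(2) / 91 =33.04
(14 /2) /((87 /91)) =637 /87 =7.32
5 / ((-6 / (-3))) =5 / 2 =2.50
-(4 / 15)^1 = -4 / 15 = -0.27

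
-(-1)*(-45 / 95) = -9 / 19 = -0.47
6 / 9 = 2 / 3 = 0.67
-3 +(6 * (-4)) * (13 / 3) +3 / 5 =-532 / 5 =-106.40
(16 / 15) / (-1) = -16 / 15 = -1.07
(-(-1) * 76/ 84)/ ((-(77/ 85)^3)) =-11668375/ 9587193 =-1.22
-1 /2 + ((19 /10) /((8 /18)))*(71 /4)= 12061 /160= 75.38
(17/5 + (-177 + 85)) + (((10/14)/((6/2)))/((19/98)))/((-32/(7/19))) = -88.61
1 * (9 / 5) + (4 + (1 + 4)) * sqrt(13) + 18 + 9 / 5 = 54.05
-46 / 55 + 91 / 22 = 33 / 10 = 3.30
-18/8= -9/4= -2.25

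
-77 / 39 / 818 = -77 / 31902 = -0.00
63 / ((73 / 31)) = 1953 / 73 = 26.75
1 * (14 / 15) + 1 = 29 / 15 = 1.93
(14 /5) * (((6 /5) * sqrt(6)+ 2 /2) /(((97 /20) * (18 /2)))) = 56 /873+ 112 * sqrt(6) /1455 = 0.25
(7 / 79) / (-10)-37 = -29237 / 790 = -37.01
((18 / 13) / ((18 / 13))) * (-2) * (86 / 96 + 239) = -11515 / 24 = -479.79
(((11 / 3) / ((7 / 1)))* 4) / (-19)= -44 / 399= -0.11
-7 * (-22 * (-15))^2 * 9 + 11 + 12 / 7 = -48024811 / 7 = -6860687.29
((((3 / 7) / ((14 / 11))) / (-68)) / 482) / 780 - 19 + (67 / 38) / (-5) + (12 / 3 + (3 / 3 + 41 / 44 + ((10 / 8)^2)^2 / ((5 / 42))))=494793549295 / 69817075328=7.09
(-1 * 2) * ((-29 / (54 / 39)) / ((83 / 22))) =8294 / 747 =11.10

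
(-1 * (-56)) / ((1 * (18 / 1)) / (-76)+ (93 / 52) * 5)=55328 / 8601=6.43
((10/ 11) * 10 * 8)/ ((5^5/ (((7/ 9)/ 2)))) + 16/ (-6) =-32888/ 12375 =-2.66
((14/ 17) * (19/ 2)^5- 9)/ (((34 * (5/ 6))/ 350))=1819675725/ 2312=787056.97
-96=-96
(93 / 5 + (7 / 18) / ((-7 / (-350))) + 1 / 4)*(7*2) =48251 / 90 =536.12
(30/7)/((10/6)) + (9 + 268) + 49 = 2300/7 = 328.57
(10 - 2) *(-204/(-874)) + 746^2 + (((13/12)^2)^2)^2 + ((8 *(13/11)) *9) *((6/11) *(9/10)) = 63270310993932857569/113680710696960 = 556561.54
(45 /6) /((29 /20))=150 /29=5.17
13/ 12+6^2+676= 8557/ 12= 713.08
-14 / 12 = -7 / 6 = -1.17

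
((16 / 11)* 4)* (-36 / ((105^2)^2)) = -256 / 148561875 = -0.00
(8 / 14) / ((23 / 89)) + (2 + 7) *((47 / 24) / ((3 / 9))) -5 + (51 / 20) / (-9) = 962191 / 19320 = 49.80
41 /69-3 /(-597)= 8228 /13731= 0.60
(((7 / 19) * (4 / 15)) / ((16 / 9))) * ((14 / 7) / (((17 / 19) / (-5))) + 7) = -1491 / 6460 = -0.23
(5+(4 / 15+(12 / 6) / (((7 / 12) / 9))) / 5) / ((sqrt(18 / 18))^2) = 5893 / 525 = 11.22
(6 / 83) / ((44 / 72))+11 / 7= 10799 / 6391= 1.69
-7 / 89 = -0.08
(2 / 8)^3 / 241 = 0.00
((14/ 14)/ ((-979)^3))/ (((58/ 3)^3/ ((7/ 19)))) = -189/ 3478449134631592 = -0.00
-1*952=-952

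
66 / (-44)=-3 / 2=-1.50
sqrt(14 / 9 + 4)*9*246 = 3690*sqrt(2) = 5218.45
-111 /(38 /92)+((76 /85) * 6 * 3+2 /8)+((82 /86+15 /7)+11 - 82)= -622803497 /1944460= -320.30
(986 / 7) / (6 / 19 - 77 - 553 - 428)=-9367 / 70336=-0.13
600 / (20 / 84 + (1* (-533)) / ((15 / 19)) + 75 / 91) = -819000 / 920107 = -0.89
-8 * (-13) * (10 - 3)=728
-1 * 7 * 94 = -658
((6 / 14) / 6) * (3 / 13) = 3 / 182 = 0.02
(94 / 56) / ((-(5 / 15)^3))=-1269 / 28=-45.32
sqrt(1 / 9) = 1 / 3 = 0.33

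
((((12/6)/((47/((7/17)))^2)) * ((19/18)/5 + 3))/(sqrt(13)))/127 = 49 * sqrt(13)/164117655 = 0.00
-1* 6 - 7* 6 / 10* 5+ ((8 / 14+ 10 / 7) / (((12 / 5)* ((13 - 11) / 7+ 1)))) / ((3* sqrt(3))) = -27+ 35* sqrt(3) / 486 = -26.88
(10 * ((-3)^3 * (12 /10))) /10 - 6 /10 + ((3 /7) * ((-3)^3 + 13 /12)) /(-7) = -6157 /196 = -31.41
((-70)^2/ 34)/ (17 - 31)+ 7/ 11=-1806/ 187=-9.66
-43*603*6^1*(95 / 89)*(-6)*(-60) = -5320630800 / 89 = -59782368.54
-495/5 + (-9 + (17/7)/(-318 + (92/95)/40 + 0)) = -228386362/2114539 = -108.01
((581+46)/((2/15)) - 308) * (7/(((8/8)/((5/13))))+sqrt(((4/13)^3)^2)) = 11959.36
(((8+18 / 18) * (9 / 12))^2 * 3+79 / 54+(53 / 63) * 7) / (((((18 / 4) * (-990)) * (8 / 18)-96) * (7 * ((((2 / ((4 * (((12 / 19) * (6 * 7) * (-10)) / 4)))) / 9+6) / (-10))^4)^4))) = -35.21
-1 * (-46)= 46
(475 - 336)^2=19321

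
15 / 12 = 5 / 4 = 1.25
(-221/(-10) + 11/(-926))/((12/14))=178969/6945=25.77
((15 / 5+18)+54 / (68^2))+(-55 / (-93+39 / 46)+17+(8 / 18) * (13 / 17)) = 381716309 / 9800568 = 38.95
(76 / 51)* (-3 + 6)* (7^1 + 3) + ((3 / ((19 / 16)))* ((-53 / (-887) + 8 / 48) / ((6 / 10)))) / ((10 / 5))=38834540 / 859503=45.18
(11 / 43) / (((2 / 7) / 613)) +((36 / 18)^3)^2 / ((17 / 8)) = 846449 / 1462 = 578.97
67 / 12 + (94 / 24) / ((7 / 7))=19 / 2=9.50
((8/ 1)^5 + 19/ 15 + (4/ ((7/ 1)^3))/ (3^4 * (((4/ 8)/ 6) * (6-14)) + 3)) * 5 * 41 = 39170906483/ 5831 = 6717699.62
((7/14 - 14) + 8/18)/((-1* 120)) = 47/432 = 0.11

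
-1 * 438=-438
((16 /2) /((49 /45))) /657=40 /3577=0.01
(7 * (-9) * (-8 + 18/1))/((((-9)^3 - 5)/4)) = 1260/367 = 3.43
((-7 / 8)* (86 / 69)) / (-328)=301 / 90528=0.00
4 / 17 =0.24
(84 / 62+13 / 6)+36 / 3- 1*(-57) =13489 / 186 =72.52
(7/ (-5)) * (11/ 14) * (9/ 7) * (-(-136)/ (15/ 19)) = -42636/ 175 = -243.63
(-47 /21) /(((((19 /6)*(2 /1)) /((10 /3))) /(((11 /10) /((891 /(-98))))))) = 658 /4617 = 0.14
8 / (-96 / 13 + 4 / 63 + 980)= 819 / 99578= 0.01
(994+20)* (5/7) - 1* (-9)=5133/7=733.29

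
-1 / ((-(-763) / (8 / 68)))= -2 / 12971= -0.00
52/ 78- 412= -1234/ 3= -411.33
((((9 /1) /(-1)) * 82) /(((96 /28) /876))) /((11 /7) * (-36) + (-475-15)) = 1319913 /3826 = 344.99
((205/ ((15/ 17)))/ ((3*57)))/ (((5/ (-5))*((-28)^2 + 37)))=-697/ 421173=-0.00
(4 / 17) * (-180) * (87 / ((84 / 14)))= -10440 / 17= -614.12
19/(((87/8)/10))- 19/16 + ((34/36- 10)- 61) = -224551/4176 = -53.77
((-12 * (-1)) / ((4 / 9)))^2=729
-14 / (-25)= 14 / 25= 0.56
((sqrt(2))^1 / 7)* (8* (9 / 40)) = 9* sqrt(2) / 35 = 0.36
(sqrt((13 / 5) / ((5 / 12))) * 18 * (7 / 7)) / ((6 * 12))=sqrt(39) / 10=0.62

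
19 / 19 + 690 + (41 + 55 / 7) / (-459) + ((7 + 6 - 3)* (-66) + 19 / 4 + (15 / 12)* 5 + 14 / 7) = 15670 / 357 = 43.89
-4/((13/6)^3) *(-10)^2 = -86400/2197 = -39.33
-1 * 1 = -1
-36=-36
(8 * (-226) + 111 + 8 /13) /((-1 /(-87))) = -147585.46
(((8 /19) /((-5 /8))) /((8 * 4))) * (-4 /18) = 0.00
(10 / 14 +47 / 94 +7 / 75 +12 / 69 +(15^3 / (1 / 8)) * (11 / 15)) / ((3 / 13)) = 6216675127 / 72450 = 85806.42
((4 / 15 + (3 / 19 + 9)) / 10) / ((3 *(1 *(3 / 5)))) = 1343 / 2565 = 0.52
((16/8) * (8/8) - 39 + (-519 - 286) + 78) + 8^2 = -700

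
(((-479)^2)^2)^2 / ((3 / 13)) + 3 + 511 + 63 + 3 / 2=12008982305078701347142.83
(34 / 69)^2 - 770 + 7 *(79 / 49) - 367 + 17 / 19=-712096613 / 633213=-1124.58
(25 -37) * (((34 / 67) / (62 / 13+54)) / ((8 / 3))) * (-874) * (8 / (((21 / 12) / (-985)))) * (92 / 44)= -315065078640 / 985369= -319743.24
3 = 3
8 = 8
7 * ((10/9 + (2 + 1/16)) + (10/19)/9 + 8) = 215117/2736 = 78.62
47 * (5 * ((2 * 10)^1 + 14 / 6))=15745 / 3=5248.33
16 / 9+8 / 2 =52 / 9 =5.78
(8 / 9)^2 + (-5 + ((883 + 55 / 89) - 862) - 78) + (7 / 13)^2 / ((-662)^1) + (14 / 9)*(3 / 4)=-23964248434 / 403264251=-59.43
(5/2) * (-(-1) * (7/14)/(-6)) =-5/24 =-0.21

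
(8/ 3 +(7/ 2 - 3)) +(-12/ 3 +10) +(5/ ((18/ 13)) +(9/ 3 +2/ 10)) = 719/ 45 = 15.98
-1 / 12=-0.08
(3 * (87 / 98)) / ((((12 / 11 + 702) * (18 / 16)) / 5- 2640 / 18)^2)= 56845800 / 2836947169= 0.02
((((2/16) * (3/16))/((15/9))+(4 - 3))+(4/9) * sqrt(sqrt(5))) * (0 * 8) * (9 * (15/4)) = 0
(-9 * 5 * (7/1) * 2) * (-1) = 630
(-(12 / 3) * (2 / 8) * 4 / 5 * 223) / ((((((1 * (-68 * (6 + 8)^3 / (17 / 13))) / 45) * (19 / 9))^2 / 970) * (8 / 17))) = -0.01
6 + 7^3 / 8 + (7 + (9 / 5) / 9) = 2243 / 40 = 56.08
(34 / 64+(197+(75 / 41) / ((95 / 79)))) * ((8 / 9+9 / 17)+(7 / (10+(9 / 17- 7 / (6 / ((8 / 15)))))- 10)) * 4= -57212570169 / 9124427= -6270.26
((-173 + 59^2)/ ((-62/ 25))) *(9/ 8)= -186075/ 124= -1500.60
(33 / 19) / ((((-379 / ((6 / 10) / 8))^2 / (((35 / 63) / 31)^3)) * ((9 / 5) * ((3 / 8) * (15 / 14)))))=385 / 711255891460572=0.00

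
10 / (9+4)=10 / 13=0.77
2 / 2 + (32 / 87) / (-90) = 3899 / 3915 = 1.00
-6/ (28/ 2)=-0.43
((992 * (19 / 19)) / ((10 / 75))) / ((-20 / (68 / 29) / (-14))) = 354144 / 29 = 12211.86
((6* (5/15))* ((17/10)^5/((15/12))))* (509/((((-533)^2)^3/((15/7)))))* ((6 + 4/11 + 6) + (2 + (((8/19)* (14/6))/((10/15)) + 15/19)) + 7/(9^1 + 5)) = 15521582813601/838585963843594141175000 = 0.00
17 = 17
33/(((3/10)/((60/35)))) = 1320/7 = 188.57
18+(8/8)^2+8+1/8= 217/8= 27.12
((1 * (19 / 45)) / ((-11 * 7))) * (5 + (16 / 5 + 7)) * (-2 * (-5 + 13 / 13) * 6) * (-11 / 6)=11552 / 1575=7.33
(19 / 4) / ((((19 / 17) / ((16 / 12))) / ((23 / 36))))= 391 / 108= 3.62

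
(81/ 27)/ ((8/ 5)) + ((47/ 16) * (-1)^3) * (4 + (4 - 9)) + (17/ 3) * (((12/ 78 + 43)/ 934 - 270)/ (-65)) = 178978003/ 6313840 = 28.35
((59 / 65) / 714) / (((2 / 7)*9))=59 / 119340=0.00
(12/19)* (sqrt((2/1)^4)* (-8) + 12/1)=-240/19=-12.63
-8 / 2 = -4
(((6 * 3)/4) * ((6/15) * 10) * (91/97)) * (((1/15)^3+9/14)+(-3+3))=395057/36375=10.86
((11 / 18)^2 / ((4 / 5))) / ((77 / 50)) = 1375 / 4536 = 0.30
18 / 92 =9 / 46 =0.20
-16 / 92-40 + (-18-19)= -1775 / 23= -77.17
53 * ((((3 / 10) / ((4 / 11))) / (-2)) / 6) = -583 / 160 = -3.64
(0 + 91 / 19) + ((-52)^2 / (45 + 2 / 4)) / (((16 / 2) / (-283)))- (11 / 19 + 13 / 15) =-4187389 / 1995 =-2098.94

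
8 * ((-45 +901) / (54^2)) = 1712 / 729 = 2.35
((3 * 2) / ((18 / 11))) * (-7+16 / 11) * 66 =-1342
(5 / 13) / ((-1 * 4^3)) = -0.01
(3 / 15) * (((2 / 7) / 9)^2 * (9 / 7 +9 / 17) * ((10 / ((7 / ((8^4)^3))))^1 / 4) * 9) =3298534883328 / 40817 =80812771.23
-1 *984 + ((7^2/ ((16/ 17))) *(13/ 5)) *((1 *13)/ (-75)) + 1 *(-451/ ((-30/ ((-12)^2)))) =6944023/ 6000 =1157.34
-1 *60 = -60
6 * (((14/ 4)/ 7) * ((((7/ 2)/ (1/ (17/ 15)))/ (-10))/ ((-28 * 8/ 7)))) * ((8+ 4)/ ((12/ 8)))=119/ 400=0.30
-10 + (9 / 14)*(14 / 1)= -1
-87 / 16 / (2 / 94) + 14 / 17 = -69289 / 272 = -254.74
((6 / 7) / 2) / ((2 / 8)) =12 / 7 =1.71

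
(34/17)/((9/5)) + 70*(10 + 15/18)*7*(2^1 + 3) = 238885/9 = 26542.78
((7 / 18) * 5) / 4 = 35 / 72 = 0.49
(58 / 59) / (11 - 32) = -58 / 1239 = -0.05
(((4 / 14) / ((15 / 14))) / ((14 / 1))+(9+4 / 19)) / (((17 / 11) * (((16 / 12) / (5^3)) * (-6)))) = -5063575 / 54264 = -93.31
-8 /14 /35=-4 /245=-0.02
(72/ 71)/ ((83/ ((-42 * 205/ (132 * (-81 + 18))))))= 820/ 64823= 0.01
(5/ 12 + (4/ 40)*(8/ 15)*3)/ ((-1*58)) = -173/ 17400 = -0.01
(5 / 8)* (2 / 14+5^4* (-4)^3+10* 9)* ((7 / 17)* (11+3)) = -9777915 / 68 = -143792.87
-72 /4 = -18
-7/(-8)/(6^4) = 7/10368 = 0.00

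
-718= -718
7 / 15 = 0.47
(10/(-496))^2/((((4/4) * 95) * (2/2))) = 5/1168576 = 0.00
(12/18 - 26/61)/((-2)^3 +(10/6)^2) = -132/2867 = -0.05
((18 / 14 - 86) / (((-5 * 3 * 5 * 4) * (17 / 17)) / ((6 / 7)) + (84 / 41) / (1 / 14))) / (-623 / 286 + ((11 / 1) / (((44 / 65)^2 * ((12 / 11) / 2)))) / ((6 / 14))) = 500653296 / 190868804917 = 0.00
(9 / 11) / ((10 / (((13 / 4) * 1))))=0.27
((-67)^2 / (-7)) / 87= -7.37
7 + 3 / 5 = 38 / 5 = 7.60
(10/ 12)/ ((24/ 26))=65/ 72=0.90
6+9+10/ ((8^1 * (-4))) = 14.69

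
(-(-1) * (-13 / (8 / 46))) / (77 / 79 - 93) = 23621 / 29080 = 0.81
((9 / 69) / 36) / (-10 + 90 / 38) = -19 / 40020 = -0.00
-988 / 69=-14.32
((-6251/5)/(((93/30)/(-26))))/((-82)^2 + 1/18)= 5850936/3752023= 1.56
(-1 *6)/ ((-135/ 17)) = 34/ 45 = 0.76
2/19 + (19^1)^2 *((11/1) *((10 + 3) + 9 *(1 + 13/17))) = 37045493/323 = 114691.93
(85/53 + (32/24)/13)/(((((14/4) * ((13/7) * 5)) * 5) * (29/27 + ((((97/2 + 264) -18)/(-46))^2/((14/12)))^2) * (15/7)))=129999639552384/32773120719111114875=0.00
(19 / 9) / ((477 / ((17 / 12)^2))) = 5491 / 618192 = 0.01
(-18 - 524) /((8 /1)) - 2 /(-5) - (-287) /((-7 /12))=-11187 /20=-559.35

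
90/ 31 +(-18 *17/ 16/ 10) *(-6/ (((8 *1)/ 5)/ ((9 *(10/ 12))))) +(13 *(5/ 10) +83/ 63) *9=3528925/ 27776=127.05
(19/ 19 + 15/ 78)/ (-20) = -31/ 520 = -0.06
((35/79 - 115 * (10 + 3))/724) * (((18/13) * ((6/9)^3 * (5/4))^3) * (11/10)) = -64938500/406534869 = -0.16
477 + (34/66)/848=13348385/27984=477.00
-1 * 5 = -5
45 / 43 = 1.05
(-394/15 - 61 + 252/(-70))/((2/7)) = -9541/30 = -318.03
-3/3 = -1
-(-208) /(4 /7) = 364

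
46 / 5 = 9.20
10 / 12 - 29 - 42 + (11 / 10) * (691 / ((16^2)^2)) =-137930477 / 1966080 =-70.16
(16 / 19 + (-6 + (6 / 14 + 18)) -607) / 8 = -39483 / 532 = -74.22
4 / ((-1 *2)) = -2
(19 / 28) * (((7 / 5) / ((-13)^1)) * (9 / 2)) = -171 / 520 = -0.33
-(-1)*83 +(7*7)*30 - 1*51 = 1502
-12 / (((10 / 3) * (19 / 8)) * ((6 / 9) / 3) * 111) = -0.06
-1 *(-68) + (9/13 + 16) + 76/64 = 17863/208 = 85.88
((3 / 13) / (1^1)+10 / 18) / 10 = 46 / 585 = 0.08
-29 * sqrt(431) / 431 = -1.40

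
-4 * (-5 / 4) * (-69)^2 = 23805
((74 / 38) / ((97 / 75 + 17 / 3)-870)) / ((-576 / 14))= 6475 / 118063872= 0.00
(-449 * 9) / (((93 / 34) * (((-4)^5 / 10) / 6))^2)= -29196225 / 15745024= -1.85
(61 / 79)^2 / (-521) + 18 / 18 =3247840 / 3251561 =1.00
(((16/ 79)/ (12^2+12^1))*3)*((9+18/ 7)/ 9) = 36/ 7189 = 0.01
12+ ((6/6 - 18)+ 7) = 2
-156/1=-156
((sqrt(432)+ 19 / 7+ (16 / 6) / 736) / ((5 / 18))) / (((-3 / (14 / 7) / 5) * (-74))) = 5251 / 11914+ 72 * sqrt(3) / 37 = 3.81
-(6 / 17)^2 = -36 / 289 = -0.12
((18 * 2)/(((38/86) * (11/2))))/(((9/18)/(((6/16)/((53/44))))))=9288/1007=9.22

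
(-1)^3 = -1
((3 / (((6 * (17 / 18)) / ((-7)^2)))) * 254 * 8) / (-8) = -112014 / 17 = -6589.06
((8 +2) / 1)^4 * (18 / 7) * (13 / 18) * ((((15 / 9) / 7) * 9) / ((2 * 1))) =975000 / 49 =19897.96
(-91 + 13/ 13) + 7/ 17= -1523/ 17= -89.59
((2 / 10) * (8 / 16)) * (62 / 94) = 31 / 470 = 0.07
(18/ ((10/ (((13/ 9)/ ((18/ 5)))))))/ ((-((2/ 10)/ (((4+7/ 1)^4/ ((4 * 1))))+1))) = -0.72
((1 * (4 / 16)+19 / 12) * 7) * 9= 231 / 2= 115.50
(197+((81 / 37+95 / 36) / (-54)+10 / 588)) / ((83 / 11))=7634723855 / 292531176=26.10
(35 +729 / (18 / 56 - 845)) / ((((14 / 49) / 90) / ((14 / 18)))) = 197806385 / 23651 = 8363.55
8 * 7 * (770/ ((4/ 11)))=118580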